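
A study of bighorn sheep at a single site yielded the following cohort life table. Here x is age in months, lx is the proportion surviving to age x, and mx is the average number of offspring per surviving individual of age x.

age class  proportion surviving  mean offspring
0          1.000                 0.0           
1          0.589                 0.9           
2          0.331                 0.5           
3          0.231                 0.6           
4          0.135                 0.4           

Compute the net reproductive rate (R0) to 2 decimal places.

0.89

lx·mx by age: 0, 0.5301, 0.1655, 0.1386, 0.054
R0 = Σ lx·mx = 0.8882 → 0.89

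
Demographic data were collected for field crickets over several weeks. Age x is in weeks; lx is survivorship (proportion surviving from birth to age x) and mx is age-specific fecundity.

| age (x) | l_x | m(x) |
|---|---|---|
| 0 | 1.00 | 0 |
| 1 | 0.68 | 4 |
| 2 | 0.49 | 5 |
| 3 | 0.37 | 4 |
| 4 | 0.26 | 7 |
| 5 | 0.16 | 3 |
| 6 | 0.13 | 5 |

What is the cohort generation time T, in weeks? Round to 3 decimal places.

lx·mx: 0, 2.72, 2.45, 1.48, 1.82, 0.48, 0.65 → R0 = 9.6
x·lx·mx: 0, 2.72, 4.9, 4.44, 7.28, 2.4, 3.9 → Σ = 25.64
T = 25.64 / 9.6 = 2.670833… → 2.671

2.671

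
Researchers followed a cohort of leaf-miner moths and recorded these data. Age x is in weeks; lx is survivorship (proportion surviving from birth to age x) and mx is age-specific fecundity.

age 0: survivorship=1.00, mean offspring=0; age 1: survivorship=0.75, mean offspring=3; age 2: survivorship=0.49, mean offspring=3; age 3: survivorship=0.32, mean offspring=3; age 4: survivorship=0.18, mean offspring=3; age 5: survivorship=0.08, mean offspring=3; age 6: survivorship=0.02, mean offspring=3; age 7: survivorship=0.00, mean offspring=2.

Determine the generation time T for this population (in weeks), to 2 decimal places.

2.14

lx·mx: 0, 2.25, 1.47, 0.96, 0.54, 0.24, 0.06, 0 → R0 = 5.52
x·lx·mx: 0, 2.25, 2.94, 2.88, 2.16, 1.2, 0.36, 0 → Σ = 11.79
T = 11.79 / 5.52 = 2.13587… → 2.14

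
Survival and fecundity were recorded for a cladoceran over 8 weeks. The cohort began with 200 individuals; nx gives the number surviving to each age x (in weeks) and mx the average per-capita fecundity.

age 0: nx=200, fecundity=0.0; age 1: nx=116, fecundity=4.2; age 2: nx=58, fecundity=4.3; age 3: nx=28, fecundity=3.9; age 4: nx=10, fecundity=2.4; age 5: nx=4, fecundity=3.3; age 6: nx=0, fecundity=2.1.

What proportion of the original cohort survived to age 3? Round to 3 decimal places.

0.140

l_3 = n_3/n_0 = 28/200 = 0.14 → 0.140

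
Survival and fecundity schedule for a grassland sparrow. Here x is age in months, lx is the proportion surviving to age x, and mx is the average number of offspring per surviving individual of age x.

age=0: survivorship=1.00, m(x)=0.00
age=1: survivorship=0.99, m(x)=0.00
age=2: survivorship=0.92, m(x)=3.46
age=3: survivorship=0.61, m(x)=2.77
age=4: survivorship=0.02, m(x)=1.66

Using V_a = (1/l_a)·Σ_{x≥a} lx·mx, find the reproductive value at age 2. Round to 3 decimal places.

lx·mx for x ≥ 2: 3.1832, 1.6897, 0.0332 → sum = 4.9061
V_2 = 4.9061 / l_2 = 4.9061 / 0.92 = 5.332717… → 5.333

5.333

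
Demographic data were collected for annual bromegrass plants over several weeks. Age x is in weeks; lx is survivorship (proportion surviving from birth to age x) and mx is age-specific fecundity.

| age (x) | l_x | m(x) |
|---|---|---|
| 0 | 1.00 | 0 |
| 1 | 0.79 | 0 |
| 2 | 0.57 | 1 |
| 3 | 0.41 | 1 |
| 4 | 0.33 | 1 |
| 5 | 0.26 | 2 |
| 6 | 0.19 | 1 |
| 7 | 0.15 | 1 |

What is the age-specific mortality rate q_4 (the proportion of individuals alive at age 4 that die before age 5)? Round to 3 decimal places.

q_4 = (l_4 − l_5) / l_4 = (0.33 − 0.26) / 0.33
     = 0.07 / 0.33 = 0.212121… → 0.212

0.212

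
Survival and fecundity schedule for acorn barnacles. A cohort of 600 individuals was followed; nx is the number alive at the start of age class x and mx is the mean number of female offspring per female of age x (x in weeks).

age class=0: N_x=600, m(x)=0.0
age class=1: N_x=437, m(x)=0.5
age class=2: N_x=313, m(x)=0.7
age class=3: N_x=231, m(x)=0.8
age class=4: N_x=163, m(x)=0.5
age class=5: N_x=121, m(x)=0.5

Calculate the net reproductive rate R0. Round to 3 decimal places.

1.274

lx = nx/n0 = nx/600: 1, 0.72833…, 0.52167…, 0.385, 0.27167…, 0.20167…
lx·mx by age: 0, 0.364167…, 0.365167…, 0.308, 0.135833…, 0.100833…
R0 = Σ lx·mx = 1.274… → 1.274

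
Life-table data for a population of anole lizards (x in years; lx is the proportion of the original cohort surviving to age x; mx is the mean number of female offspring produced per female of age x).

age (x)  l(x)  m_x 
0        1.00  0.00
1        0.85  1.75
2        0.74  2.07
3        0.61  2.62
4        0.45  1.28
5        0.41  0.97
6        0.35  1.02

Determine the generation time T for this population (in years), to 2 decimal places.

lx·mx: 0, 1.4875, 1.5318, 1.5982, 0.576, 0.3977, 0.357 → R0 = 5.9482
x·lx·mx: 0, 1.4875, 3.0636, 4.7946, 2.304, 1.9885, 2.142 → Σ = 15.7802
T = 15.7802 / 5.9482 = 2.652937… → 2.65

2.65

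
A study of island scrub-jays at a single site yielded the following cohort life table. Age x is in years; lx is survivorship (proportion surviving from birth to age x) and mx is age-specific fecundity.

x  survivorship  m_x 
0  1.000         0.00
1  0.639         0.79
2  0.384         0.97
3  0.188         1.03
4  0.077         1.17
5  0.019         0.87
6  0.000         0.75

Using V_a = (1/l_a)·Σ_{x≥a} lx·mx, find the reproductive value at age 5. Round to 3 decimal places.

lx·mx for x ≥ 5: 0.01653, 0 → sum = 0.01653
V_5 = 0.01653 / l_5 = 0.01653 / 0.019 = 0.87 → 0.870

0.870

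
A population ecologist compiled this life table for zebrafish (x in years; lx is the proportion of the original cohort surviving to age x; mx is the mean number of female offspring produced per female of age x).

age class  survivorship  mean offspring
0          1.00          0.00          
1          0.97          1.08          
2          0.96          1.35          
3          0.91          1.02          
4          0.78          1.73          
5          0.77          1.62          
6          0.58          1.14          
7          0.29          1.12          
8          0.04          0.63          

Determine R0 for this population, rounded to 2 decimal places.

6.88

lx·mx by age: 0, 1.0476, 1.296, 0.9282, 1.3494, 1.2474, 0.6612, 0.3248, 0.0252
R0 = Σ lx·mx = 6.8798 → 6.88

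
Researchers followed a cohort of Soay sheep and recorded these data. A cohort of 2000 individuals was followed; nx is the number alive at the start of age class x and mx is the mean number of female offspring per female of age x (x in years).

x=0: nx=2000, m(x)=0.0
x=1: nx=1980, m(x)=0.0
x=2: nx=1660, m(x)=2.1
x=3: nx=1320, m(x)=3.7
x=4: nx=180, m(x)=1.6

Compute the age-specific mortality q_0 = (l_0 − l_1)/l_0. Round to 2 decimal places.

0.01

lx = nx/n0 = nx/2000: 1, 0.99, 0.83, 0.66, 0.09
q_0 = (l_0 − l_1) / l_0 = (1 − 0.99) / 1
     = 0.01 / 1 = 0.01 → 0.01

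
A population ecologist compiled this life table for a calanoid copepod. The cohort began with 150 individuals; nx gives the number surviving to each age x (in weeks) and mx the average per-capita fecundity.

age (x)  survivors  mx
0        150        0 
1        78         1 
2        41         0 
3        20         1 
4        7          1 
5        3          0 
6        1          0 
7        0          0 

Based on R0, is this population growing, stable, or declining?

declining

lx = nx/n0 = nx/150: 1, 0.52, 0.27333…, 0.13333…, 0.04667…, 0.02, 0.00667…, 0
R0 = Σ lx·mx = 0 + 0.52 + 0 + 0.133333… + 0.046667… + 0 + 0 + 0 = 0.7…
R0 < 1, so the population is declining.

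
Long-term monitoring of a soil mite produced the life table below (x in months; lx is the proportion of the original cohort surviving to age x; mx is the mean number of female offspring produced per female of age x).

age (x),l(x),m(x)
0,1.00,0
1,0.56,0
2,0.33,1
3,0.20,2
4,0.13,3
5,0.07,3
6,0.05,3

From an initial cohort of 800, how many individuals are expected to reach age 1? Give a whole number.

448

Expected survivors = N0 · l_1 = 800 × 0.56 = 448 → 448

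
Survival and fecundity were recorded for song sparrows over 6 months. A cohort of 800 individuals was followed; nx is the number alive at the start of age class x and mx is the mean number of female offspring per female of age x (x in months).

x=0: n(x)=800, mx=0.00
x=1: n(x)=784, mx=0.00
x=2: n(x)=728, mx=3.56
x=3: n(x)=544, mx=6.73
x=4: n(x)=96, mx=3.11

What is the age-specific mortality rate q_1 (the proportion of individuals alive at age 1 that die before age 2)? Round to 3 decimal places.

0.071

lx = nx/n0 = nx/800: 1, 0.98, 0.91, 0.68, 0.12
q_1 = (l_1 − l_2) / l_1 = (0.98 − 0.91) / 0.98
     = 0.07 / 0.98 = 0.071429… → 0.071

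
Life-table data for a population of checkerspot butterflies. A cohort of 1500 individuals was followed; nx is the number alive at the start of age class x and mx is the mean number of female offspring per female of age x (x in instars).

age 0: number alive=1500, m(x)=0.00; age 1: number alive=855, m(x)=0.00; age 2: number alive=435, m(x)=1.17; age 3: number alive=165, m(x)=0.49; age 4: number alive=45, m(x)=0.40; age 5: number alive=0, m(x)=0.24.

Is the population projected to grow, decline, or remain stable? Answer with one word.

lx = nx/n0 = nx/1500: 1, 0.57, 0.29, 0.11, 0.03, 0
R0 = Σ lx·mx = 0 + 0 + 0.3393 + 0.0539 + 0.012 + 0 = 0.4052
R0 < 1, so the population is declining.

declining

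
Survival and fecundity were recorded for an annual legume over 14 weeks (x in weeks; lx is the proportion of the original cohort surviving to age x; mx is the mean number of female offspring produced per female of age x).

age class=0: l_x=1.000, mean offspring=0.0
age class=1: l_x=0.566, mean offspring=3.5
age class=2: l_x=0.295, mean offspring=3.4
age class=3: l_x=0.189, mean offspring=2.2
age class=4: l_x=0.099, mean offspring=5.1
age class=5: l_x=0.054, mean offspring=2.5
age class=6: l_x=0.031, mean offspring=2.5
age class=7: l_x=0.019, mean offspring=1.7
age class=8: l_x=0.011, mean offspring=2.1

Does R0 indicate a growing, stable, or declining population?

R0 = Σ lx·mx = 0 + 1.981 + 1.003 + 0.4158 + 0.5049 + 0.135 + 0.0775 + 0.0323 + 0.0231 = 4.1726
R0 > 1, so the population is growing.

growing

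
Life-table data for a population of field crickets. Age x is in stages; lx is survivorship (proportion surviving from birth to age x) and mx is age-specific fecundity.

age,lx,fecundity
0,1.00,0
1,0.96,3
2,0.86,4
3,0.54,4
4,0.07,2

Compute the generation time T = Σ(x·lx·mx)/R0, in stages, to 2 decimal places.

1.95

lx·mx: 0, 2.88, 3.44, 2.16, 0.14 → R0 = 8.62
x·lx·mx: 0, 2.88, 6.88, 6.48, 0.56 → Σ = 16.8
T = 16.8 / 8.62 = 1.948956… → 1.95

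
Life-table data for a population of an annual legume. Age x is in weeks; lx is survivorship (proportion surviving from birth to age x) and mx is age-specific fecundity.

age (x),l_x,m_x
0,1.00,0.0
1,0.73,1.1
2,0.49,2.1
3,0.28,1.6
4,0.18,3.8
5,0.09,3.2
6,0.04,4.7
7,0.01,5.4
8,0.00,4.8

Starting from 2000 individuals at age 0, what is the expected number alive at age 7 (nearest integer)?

Expected survivors = N0 · l_7 = 2000 × 0.01 = 20 → 20

20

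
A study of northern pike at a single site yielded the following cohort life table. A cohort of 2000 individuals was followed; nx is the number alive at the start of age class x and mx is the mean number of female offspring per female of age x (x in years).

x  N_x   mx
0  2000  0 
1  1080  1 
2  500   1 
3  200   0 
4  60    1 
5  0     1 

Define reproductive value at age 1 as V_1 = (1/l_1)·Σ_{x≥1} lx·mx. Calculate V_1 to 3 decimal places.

lx = nx/n0 = nx/2000: 1, 0.54, 0.25, 0.1, 0.03, 0
lx·mx for x ≥ 1: 0.54, 0.25, 0, 0.03, 0 → sum = 0.82
V_1 = 0.82 / l_1 = 0.82 / 0.54 = 1.518519… → 1.519

1.519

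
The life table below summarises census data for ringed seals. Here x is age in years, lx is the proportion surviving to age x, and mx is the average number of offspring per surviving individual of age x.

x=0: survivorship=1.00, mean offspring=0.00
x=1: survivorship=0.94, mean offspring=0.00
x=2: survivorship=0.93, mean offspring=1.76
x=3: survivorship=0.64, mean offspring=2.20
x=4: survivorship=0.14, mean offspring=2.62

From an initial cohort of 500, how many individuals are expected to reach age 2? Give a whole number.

Expected survivors = N0 · l_2 = 500 × 0.93 = 465 → 465

465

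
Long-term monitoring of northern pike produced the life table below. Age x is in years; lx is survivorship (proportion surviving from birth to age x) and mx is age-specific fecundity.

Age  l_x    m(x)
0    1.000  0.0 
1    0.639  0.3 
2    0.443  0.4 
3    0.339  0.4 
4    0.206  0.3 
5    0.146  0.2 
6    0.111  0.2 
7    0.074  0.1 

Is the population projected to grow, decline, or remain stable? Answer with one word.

declining

R0 = Σ lx·mx = 0 + 0.1917 + 0.1772 + 0.1356 + 0.0618 + 0.0292 + 0.0222 + 0.0074 = 0.6251
R0 < 1, so the population is declining.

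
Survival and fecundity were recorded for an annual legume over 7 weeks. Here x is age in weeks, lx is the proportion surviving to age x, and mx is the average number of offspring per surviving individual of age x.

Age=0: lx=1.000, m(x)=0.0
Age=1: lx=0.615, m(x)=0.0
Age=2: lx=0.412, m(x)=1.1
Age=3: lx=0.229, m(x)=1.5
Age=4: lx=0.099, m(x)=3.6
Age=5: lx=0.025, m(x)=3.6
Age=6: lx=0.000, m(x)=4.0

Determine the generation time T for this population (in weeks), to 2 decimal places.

3.07

lx·mx: 0, 0, 0.4532, 0.3435, 0.3564, 0.09, 0 → R0 = 1.2431
x·lx·mx: 0, 0, 0.9064, 1.0305, 1.4256, 0.45, 0 → Σ = 3.8125
T = 3.8125 / 1.2431 = 3.066929… → 3.07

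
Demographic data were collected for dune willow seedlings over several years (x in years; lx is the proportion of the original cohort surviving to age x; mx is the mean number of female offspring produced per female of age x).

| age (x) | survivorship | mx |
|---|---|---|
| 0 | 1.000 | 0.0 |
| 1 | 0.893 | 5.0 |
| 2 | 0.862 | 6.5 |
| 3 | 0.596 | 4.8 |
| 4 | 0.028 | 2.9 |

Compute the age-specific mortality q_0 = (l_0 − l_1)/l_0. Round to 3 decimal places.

q_0 = (l_0 − l_1) / l_0 = (1 − 0.893) / 1
     = 0.107 / 1 = 0.107 → 0.107

0.107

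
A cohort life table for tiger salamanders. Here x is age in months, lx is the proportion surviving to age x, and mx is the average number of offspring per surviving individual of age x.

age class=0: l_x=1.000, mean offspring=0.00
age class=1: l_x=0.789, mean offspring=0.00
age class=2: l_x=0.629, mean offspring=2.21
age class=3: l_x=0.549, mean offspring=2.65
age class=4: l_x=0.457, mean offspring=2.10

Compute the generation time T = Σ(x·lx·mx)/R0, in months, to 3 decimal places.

2.887

lx·mx: 0, 0, 1.39009, 1.45485, 0.9597 → R0 = 3.80464
x·lx·mx: 0, 0, 2.78018, 4.36455, 3.8388 → Σ = 10.98353
T = 10.98353 / 3.80464 = 2.886878… → 2.887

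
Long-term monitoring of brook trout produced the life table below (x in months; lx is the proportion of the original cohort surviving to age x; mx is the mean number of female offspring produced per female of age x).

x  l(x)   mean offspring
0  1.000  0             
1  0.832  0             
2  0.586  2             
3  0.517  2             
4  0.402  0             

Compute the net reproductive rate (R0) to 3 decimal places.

lx·mx by age: 0, 0, 1.172, 1.034, 0
R0 = Σ lx·mx = 2.206 → 2.206

2.206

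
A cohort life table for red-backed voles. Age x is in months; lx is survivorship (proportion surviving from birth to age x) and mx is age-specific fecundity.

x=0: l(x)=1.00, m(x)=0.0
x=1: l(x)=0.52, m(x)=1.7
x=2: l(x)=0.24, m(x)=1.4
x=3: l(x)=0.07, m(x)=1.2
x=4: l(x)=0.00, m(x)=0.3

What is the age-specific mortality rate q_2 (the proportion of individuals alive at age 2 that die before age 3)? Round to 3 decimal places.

q_2 = (l_2 − l_3) / l_2 = (0.24 − 0.07) / 0.24
     = 0.17 / 0.24 = 0.708333… → 0.708

0.708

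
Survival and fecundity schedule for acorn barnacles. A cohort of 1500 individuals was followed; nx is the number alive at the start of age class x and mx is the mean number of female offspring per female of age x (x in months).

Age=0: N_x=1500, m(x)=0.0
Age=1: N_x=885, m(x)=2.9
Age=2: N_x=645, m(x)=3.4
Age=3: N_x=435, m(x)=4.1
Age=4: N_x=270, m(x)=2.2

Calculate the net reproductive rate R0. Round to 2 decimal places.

lx = nx/n0 = nx/1500: 1, 0.59, 0.43, 0.29, 0.18
lx·mx by age: 0, 1.711, 1.462, 1.189, 0.396
R0 = Σ lx·mx = 4.758 → 4.76

4.76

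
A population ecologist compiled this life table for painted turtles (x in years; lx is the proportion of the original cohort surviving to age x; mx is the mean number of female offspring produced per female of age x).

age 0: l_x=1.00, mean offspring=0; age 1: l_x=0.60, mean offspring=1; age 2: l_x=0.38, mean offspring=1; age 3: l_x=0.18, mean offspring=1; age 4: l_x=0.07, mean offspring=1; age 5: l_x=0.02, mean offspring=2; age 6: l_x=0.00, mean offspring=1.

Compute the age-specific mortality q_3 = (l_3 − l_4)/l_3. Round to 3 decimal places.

0.611

q_3 = (l_3 − l_4) / l_3 = (0.18 − 0.07) / 0.18
     = 0.11 / 0.18 = 0.611111… → 0.611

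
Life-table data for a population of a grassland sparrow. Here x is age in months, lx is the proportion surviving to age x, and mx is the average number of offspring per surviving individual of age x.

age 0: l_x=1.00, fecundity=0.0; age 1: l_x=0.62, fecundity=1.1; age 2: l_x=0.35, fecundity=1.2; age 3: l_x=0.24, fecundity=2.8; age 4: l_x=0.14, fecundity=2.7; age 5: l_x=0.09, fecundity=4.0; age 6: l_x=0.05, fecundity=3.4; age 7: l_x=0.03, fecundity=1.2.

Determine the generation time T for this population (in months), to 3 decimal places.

2.988

lx·mx: 0, 0.682, 0.42, 0.672, 0.378, 0.36, 0.17, 0.036 → R0 = 2.718
x·lx·mx: 0, 0.682, 0.84, 2.016, 1.512, 1.8, 1.02, 0.252 → Σ = 8.122
T = 8.122 / 2.718 = 2.988227… → 2.988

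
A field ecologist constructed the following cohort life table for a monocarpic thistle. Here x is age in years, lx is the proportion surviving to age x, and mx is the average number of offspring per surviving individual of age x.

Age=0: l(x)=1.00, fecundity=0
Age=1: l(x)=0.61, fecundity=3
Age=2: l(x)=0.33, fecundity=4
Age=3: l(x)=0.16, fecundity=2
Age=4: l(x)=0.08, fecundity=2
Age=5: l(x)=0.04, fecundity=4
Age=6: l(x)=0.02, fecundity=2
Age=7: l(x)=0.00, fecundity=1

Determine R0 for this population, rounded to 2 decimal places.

3.83

lx·mx by age: 0, 1.83, 1.32, 0.32, 0.16, 0.16, 0.04, 0
R0 = Σ lx·mx = 3.83 → 3.83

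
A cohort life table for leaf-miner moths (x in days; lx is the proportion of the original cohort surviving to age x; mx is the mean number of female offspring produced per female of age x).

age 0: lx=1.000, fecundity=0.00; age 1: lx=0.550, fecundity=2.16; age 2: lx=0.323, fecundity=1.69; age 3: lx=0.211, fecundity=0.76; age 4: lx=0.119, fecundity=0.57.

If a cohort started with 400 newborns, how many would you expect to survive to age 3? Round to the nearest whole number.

84

Expected survivors = N0 · l_3 = 400 × 0.211 = 84.4 → 84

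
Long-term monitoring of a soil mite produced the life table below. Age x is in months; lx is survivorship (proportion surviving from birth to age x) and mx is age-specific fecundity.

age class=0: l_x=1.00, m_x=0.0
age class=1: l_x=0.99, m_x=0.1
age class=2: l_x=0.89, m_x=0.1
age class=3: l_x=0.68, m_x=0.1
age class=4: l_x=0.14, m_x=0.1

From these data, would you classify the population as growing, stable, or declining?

R0 = Σ lx·mx = 0 + 0.099 + 0.089 + 0.068 + 0.014 = 0.27
R0 < 1, so the population is declining.

declining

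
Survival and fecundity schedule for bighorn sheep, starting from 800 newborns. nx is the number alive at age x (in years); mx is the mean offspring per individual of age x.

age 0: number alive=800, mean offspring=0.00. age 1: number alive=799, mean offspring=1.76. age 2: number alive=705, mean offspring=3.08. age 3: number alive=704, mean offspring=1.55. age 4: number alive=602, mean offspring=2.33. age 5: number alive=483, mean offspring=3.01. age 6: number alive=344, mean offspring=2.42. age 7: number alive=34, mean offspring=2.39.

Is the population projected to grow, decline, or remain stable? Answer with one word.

lx = nx/n0 = nx/800: 1, 0.99875, 0.88125, 0.88, 0.7525, 0.60375, 0.43, 0.0425
R0 = Σ lx·mx = 0 + 1.7578… + 2.71425… + 1.364 + 1.753325 + 1.817288… + 1.0406 + 0.101575 = 10.548838…
R0 > 1, so the population is growing.

growing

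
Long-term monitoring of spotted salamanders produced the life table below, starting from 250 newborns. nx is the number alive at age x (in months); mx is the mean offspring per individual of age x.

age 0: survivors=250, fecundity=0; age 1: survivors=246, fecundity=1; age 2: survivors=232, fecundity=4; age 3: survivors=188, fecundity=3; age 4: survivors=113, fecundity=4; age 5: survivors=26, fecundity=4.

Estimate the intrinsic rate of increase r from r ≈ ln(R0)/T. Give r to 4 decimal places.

0.8306

lx = nx/n0 = nx/250: 1, 0.984, 0.928, 0.752, 0.452, 0.104
R0 = Σ lx·mx = 0 + 0.984 + 3.712 + 2.256 + 1.808 + 0.416 = 9.176
Σ x·lx·mx = 24.488; T = 24.488/9.176 = 2.6687…
r ≈ ln(R0)/T = ln(9.176)/2.6687… = 0.830588… → 0.8306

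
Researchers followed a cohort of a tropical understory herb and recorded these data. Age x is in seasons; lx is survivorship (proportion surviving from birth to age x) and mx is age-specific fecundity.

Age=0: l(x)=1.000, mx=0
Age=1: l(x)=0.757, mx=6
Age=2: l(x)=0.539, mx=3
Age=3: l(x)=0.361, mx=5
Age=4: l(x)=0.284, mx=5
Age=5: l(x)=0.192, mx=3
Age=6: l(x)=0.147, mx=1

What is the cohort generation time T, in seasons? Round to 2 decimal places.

lx·mx: 0, 4.542, 1.617, 1.805, 1.42, 0.576, 0.147 → R0 = 10.107
x·lx·mx: 0, 4.542, 3.234, 5.415, 5.68, 2.88, 0.882 → Σ = 22.633
T = 22.633 / 10.107 = 2.239339… → 2.24

2.24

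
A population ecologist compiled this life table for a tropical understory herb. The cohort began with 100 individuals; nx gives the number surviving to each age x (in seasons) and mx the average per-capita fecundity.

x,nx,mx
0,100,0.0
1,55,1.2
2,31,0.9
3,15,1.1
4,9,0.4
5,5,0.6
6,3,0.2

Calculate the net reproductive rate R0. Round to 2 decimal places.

lx = nx/n0 = nx/100: 1, 0.55, 0.31, 0.15, 0.09, 0.05, 0.03
lx·mx by age: 0, 0.66, 0.279, 0.165, 0.036, 0.03, 0.006
R0 = Σ lx·mx = 1.176 → 1.18

1.18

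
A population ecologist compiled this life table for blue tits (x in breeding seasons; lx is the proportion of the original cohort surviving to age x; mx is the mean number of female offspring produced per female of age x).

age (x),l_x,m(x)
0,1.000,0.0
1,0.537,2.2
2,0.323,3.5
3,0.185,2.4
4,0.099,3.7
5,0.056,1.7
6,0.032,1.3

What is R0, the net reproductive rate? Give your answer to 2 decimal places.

lx·mx by age: 0, 1.1814, 1.1305, 0.444, 0.3663, 0.0952, 0.0416
R0 = Σ lx·mx = 3.259 → 3.26

3.26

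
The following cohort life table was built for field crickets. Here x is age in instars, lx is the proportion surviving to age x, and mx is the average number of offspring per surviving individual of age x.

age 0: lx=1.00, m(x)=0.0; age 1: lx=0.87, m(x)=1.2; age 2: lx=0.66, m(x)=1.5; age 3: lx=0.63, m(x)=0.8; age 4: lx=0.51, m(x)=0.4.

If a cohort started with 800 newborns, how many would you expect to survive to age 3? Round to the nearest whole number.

Expected survivors = N0 · l_3 = 800 × 0.63 = 504 → 504

504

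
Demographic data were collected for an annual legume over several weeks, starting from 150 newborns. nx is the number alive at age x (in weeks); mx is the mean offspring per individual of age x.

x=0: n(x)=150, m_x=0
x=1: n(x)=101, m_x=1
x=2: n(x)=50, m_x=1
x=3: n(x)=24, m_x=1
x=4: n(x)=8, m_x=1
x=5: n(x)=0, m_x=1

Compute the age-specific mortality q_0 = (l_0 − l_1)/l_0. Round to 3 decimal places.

0.327

lx = nx/n0 = nx/150: 1, 0.67333…, 0.33333…, 0.16, 0.05333…, 0
q_0 = (l_0 − l_1) / l_0 = (1 − 0.673333…) / 1
     = 0.326667… / 1 = 0.326667… → 0.327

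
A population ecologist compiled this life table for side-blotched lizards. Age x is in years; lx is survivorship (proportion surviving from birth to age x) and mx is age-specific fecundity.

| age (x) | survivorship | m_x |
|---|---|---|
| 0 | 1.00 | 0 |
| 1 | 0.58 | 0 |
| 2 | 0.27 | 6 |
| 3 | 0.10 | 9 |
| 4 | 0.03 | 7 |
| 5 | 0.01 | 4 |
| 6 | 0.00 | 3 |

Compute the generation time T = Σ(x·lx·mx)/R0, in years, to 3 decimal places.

lx·mx: 0, 0, 1.62, 0.9, 0.21, 0.04, 0 → R0 = 2.77
x·lx·mx: 0, 0, 3.24, 2.7, 0.84, 0.2, 0 → Σ = 6.98
T = 6.98 / 2.77 = 2.519856… → 2.520

2.520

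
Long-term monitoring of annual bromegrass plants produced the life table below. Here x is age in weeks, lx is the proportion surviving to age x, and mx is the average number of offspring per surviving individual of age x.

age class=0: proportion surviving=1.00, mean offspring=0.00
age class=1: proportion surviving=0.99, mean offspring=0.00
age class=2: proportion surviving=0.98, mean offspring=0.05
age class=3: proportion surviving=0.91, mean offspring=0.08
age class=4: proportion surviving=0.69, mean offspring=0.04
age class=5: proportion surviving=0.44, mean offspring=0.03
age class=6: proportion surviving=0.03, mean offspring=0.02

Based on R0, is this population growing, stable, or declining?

R0 = Σ lx·mx = 0 + 0 + 0.049 + 0.0728 + 0.0276 + 0.0132 + 0.0006 = 0.1632
R0 < 1, so the population is declining.

declining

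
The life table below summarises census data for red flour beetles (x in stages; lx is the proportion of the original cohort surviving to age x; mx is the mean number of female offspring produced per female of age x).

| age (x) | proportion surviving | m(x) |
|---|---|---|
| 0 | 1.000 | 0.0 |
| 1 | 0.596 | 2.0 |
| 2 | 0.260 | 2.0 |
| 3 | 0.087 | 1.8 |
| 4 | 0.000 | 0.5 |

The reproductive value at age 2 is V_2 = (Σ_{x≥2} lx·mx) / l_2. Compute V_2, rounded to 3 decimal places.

2.602

lx·mx for x ≥ 2: 0.52, 0.1566, 0 → sum = 0.6766
V_2 = 0.6766 / l_2 = 0.6766 / 0.26 = 2.602308… → 2.602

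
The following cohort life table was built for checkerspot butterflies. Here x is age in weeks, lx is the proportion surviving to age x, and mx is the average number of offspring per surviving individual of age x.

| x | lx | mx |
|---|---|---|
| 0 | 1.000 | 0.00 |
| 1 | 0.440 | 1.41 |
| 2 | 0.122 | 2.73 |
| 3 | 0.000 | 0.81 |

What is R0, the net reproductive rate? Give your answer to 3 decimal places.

0.953

lx·mx by age: 0, 0.6204, 0.33306, 0
R0 = Σ lx·mx = 0.95346 → 0.953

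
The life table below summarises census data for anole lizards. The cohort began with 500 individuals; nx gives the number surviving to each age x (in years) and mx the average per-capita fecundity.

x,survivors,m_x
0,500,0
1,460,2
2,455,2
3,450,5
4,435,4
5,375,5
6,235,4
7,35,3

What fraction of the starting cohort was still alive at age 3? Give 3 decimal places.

l_3 = n_3/n_0 = 450/500 = 0.9 → 0.900

0.900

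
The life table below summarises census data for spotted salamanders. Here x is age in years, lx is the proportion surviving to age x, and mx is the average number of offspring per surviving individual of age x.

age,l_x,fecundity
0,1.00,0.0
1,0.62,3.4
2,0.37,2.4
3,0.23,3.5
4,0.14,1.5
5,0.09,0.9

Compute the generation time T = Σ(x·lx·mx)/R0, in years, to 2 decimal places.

1.84

lx·mx: 0, 2.108, 0.888, 0.805, 0.21, 0.081 → R0 = 4.092
x·lx·mx: 0, 2.108, 1.776, 2.415, 0.84, 0.405 → Σ = 7.544
T = 7.544 / 4.092 = 1.843597… → 1.84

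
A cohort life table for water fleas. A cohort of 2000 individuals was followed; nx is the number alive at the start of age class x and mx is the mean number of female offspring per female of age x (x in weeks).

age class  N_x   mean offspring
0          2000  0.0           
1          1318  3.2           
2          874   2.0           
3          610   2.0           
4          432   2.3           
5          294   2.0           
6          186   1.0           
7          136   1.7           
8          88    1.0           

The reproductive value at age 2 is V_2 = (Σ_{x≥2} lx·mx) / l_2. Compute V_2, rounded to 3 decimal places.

lx = nx/n0 = nx/2000: 1, 0.659, 0.437, 0.305, 0.216, 0.147, 0.093, 0.068, 0.044
lx·mx for x ≥ 2: 0.874, 0.61, 0.4968, 0.294, 0.093, 0.1156, 0.044 → sum = 2.5274
V_2 = 2.5274 / l_2 = 2.5274 / 0.437 = 5.783524… → 5.784

5.784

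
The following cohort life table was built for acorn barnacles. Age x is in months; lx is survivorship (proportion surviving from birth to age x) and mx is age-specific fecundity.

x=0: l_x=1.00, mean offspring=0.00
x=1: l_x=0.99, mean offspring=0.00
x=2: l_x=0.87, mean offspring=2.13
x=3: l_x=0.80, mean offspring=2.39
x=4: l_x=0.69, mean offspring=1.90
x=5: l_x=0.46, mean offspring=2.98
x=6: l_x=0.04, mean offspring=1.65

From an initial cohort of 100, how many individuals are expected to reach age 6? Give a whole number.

Expected survivors = N0 · l_6 = 100 × 0.04 = 4 → 4

4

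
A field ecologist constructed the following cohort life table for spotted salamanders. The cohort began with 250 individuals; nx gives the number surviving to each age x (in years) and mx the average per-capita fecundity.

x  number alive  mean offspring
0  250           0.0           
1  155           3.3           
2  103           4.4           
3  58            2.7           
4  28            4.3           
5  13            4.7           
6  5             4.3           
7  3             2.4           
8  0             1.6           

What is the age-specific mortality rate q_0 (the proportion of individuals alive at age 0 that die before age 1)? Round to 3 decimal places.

lx = nx/n0 = nx/250: 1, 0.62, 0.412, 0.232, 0.112, 0.052, 0.02, 0.012, 0
q_0 = (l_0 − l_1) / l_0 = (1 − 0.62) / 1
     = 0.38 / 1 = 0.38 → 0.380

0.380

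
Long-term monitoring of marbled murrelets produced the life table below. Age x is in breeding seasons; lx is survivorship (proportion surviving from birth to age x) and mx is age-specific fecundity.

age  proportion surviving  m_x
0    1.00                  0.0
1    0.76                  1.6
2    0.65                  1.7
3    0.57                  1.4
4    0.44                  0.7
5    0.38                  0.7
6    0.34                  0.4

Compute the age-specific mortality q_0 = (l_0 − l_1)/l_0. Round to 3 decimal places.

0.240

q_0 = (l_0 − l_1) / l_0 = (1 − 0.76) / 1
     = 0.24 / 1 = 0.24 → 0.240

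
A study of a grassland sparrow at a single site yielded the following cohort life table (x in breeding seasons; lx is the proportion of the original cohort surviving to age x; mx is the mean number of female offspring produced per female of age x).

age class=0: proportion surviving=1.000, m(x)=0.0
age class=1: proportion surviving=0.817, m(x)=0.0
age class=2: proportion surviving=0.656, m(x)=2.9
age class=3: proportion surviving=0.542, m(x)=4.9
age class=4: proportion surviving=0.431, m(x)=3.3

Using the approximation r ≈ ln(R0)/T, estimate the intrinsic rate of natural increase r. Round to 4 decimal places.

R0 = Σ lx·mx = 0 + 0 + 1.9024 + 2.6558 + 1.4223 = 5.9805
Σ x·lx·mx = 17.4614; T = 17.4614/5.9805 = 2.91972…
r ≈ ln(R0)/T = ln(5.9805)/2.91972… = 0.61256… → 0.6126

0.6126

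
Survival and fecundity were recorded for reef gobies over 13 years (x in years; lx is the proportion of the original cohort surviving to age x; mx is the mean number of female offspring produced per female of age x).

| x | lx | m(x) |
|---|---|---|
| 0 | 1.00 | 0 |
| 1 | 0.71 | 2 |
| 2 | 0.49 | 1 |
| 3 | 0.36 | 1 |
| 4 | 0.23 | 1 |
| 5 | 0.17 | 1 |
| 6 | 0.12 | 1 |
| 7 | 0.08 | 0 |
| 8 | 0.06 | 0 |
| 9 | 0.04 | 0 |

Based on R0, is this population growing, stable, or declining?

R0 = Σ lx·mx = 0 + 1.42 + 0.49 + 0.36 + 0.23 + 0.17 + 0.12 + 0 + 0 + 0 = 2.79
R0 > 1, so the population is growing.

growing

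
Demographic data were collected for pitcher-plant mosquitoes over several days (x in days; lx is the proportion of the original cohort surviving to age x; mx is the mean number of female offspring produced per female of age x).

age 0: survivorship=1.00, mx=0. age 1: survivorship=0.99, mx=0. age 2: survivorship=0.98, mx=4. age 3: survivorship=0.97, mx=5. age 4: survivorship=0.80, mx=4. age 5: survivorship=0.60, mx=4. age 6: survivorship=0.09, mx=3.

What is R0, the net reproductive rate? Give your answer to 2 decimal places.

14.64

lx·mx by age: 0, 0, 3.92, 4.85, 3.2, 2.4, 0.27
R0 = Σ lx·mx = 14.64 → 14.64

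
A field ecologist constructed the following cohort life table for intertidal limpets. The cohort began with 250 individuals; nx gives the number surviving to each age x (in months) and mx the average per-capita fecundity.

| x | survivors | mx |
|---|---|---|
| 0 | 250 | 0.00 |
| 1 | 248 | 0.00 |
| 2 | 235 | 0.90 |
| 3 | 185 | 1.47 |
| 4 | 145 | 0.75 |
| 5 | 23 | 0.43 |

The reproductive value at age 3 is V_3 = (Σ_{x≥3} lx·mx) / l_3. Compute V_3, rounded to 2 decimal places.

lx = nx/n0 = nx/250: 1, 0.992, 0.94, 0.74, 0.58, 0.092
lx·mx for x ≥ 3: 1.0878, 0.435, 0.03956 → sum = 1.56236
V_3 = 1.56236 / l_3 = 1.56236 / 0.74 = 2.111297… → 2.11

2.11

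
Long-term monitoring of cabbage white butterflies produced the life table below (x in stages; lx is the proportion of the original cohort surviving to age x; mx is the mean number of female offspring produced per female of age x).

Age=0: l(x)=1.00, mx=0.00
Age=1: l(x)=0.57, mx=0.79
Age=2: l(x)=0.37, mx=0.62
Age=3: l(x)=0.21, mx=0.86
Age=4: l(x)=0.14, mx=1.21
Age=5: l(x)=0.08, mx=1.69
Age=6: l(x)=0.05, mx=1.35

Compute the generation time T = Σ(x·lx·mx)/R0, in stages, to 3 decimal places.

2.604

lx·mx: 0, 0.4503, 0.2294, 0.1806, 0.1694, 0.1352, 0.0675 → R0 = 1.2324
x·lx·mx: 0, 0.4503, 0.4588, 0.5418, 0.6776, 0.676, 0.405 → Σ = 3.2095
T = 3.2095 / 1.2324 = 2.604268… → 2.604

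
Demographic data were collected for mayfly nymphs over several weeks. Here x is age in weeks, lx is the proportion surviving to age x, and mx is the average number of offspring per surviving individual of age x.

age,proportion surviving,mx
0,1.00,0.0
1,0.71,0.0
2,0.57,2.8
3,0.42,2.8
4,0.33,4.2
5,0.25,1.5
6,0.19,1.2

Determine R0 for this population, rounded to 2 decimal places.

4.76

lx·mx by age: 0, 0, 1.596, 1.176, 1.386, 0.375, 0.228
R0 = Σ lx·mx = 4.761 → 4.76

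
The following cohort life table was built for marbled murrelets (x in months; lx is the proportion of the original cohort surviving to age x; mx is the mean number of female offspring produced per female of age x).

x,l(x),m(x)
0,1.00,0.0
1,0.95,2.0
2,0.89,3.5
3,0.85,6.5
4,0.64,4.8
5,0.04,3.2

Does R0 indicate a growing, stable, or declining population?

growing

R0 = Σ lx·mx = 0 + 1.9 + 3.115 + 5.525 + 3.072 + 0.128 = 13.74
R0 > 1, so the population is growing.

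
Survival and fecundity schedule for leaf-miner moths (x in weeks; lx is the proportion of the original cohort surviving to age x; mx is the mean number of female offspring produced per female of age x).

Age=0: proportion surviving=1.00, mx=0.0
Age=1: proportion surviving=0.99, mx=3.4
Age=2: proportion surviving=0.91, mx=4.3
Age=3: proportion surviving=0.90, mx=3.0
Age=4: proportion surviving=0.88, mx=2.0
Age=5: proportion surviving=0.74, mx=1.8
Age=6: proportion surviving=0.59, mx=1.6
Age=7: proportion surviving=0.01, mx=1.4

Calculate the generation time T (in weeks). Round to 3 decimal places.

2.762

lx·mx: 0, 3.366, 3.913, 2.7, 1.76, 1.332, 0.944, 0.014 → R0 = 14.029
x·lx·mx: 0, 3.366, 7.826, 8.1, 7.04, 6.66, 5.664, 0.098 → Σ = 38.754
T = 38.754 / 14.029 = 2.762421… → 2.762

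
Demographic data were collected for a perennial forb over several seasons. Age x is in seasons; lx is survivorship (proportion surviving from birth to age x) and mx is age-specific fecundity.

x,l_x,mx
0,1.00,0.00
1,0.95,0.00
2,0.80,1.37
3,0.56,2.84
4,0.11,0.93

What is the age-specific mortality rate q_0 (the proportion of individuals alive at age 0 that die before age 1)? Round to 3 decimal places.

q_0 = (l_0 − l_1) / l_0 = (1 − 0.95) / 1
     = 0.05 / 1 = 0.05 → 0.050

0.050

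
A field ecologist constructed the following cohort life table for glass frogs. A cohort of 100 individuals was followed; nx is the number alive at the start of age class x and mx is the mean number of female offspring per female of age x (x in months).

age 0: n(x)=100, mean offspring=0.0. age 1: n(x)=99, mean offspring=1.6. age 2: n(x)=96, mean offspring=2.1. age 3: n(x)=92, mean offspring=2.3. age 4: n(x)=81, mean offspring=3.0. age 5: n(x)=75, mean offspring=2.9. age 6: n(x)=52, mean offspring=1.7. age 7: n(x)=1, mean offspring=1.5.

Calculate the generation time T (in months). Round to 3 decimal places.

3.384

lx = nx/n0 = nx/100: 1, 0.99, 0.96, 0.92, 0.81, 0.75, 0.52, 0.01
lx·mx: 0, 1.584, 2.016, 2.116, 2.43, 2.175, 0.884, 0.015 → R0 = 11.22
x·lx·mx: 0, 1.584, 4.032, 6.348, 9.72, 10.875, 5.304, 0.105 → Σ = 37.968
T = 37.968 / 11.22 = 3.383957… → 3.384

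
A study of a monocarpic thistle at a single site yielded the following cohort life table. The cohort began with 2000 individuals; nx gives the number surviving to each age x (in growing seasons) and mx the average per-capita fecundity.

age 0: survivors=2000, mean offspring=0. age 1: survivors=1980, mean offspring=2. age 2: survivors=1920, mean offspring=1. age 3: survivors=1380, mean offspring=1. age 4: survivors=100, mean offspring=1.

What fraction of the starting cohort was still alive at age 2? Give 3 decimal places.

0.960

l_2 = n_2/n_0 = 1920/2000 = 0.96 → 0.960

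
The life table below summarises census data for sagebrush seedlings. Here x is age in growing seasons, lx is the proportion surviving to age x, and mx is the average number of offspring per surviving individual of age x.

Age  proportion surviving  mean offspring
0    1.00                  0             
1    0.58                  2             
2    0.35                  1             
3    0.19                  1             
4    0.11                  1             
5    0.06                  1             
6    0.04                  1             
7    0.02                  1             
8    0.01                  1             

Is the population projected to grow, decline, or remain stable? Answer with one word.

growing

R0 = Σ lx·mx = 0 + 1.16 + 0.35 + 0.19 + 0.11 + 0.06 + 0.04 + 0.02 + 0.01 = 1.94
R0 > 1, so the population is growing.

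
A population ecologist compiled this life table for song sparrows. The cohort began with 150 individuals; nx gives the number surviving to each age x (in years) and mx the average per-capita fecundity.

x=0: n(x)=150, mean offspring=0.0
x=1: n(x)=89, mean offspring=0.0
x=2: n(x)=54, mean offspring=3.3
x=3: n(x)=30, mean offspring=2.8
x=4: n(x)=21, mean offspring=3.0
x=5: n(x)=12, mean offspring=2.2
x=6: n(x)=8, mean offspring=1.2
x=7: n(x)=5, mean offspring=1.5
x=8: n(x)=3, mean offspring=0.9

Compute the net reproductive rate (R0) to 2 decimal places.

lx = nx/n0 = nx/150: 1, 0.59333…, 0.36, 0.2, 0.14, 0.08, 0.05333…, 0.03333…, 0.02
lx·mx by age: 0, 0, 1.188, 0.56, 0.42, 0.176, 0.064…, 0.05…, 0.018
R0 = Σ lx·mx = 2.476… → 2.48

2.48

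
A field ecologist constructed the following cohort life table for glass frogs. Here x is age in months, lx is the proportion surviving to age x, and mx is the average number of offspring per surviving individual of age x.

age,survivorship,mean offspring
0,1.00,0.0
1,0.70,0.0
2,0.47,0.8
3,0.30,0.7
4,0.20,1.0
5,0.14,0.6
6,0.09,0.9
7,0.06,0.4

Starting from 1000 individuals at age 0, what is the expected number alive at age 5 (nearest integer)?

Expected survivors = N0 · l_5 = 1000 × 0.14 = 140 → 140

140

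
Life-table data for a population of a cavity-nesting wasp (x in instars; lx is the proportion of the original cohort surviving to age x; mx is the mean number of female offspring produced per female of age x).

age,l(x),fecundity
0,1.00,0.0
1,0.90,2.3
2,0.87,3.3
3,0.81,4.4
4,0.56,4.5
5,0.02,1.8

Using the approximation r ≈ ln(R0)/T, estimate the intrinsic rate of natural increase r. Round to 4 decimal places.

R0 = Σ lx·mx = 0 + 2.07 + 2.871 + 3.564 + 2.52 + 0.036 = 11.061
Σ x·lx·mx = 28.764; T = 28.764/11.061 = 2.60049…
r ≈ ln(R0)/T = ln(11.061)/2.60049… = 0.924221… → 0.9242

0.9242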